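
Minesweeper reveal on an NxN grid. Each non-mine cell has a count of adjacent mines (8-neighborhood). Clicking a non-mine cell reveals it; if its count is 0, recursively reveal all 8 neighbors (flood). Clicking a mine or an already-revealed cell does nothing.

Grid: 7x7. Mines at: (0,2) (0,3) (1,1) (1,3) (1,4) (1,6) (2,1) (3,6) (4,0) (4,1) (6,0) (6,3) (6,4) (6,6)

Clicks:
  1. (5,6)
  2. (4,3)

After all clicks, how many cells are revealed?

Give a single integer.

Answer: 17

Derivation:
Click 1 (5,6) count=1: revealed 1 new [(5,6)] -> total=1
Click 2 (4,3) count=0: revealed 16 new [(2,2) (2,3) (2,4) (2,5) (3,2) (3,3) (3,4) (3,5) (4,2) (4,3) (4,4) (4,5) (5,2) (5,3) (5,4) (5,5)] -> total=17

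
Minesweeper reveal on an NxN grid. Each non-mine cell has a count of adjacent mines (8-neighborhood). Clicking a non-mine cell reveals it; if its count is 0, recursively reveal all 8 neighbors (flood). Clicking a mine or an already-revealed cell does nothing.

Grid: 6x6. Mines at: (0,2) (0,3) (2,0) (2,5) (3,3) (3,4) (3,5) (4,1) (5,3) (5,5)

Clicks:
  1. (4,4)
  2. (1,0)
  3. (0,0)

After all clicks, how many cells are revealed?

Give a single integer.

Answer: 5

Derivation:
Click 1 (4,4) count=5: revealed 1 new [(4,4)] -> total=1
Click 2 (1,0) count=1: revealed 1 new [(1,0)] -> total=2
Click 3 (0,0) count=0: revealed 3 new [(0,0) (0,1) (1,1)] -> total=5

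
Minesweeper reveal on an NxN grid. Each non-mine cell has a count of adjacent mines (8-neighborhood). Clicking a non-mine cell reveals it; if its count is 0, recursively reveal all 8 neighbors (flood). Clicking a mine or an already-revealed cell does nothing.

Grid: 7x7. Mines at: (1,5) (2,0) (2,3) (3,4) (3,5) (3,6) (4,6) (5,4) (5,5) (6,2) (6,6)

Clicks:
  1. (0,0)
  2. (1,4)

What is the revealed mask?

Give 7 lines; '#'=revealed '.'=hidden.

Click 1 (0,0) count=0: revealed 10 new [(0,0) (0,1) (0,2) (0,3) (0,4) (1,0) (1,1) (1,2) (1,3) (1,4)] -> total=10
Click 2 (1,4) count=2: revealed 0 new [(none)] -> total=10

Answer: #####..
#####..
.......
.......
.......
.......
.......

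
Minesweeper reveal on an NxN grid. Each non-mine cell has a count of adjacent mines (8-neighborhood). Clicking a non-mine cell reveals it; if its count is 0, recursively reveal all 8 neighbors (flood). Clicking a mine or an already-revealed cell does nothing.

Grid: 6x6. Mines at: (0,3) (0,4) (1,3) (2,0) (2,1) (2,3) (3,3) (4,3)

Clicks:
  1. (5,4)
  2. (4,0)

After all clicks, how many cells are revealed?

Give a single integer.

Answer: 10

Derivation:
Click 1 (5,4) count=1: revealed 1 new [(5,4)] -> total=1
Click 2 (4,0) count=0: revealed 9 new [(3,0) (3,1) (3,2) (4,0) (4,1) (4,2) (5,0) (5,1) (5,2)] -> total=10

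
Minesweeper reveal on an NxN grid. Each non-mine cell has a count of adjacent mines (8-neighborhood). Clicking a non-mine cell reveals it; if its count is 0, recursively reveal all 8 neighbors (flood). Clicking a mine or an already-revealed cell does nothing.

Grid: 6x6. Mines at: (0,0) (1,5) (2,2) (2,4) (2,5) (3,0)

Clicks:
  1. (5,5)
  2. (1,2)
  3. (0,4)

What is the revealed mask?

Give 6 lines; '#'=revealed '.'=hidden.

Answer: ....#.
..#...
......
.#####
######
######

Derivation:
Click 1 (5,5) count=0: revealed 17 new [(3,1) (3,2) (3,3) (3,4) (3,5) (4,0) (4,1) (4,2) (4,3) (4,4) (4,5) (5,0) (5,1) (5,2) (5,3) (5,4) (5,5)] -> total=17
Click 2 (1,2) count=1: revealed 1 new [(1,2)] -> total=18
Click 3 (0,4) count=1: revealed 1 new [(0,4)] -> total=19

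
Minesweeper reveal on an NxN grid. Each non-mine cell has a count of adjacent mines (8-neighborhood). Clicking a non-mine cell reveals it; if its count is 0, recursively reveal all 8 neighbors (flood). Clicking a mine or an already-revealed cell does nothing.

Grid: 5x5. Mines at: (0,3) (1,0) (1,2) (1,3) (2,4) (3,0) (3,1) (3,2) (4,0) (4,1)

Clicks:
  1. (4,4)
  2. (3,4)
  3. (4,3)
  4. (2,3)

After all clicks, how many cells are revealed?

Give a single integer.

Click 1 (4,4) count=0: revealed 4 new [(3,3) (3,4) (4,3) (4,4)] -> total=4
Click 2 (3,4) count=1: revealed 0 new [(none)] -> total=4
Click 3 (4,3) count=1: revealed 0 new [(none)] -> total=4
Click 4 (2,3) count=4: revealed 1 new [(2,3)] -> total=5

Answer: 5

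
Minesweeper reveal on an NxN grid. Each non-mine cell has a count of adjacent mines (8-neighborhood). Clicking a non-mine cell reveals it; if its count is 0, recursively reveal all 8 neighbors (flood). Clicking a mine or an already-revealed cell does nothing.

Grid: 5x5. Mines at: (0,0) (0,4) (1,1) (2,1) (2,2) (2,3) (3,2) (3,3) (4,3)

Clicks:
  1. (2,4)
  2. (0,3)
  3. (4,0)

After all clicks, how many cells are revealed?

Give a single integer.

Click 1 (2,4) count=2: revealed 1 new [(2,4)] -> total=1
Click 2 (0,3) count=1: revealed 1 new [(0,3)] -> total=2
Click 3 (4,0) count=0: revealed 4 new [(3,0) (3,1) (4,0) (4,1)] -> total=6

Answer: 6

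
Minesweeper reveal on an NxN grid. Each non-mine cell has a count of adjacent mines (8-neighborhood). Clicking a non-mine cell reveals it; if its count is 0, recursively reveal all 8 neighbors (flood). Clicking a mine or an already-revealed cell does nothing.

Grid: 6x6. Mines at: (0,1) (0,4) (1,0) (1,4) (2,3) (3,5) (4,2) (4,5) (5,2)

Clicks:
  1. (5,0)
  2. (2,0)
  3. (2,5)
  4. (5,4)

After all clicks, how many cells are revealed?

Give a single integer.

Answer: 10

Derivation:
Click 1 (5,0) count=0: revealed 8 new [(2,0) (2,1) (3,0) (3,1) (4,0) (4,1) (5,0) (5,1)] -> total=8
Click 2 (2,0) count=1: revealed 0 new [(none)] -> total=8
Click 3 (2,5) count=2: revealed 1 new [(2,5)] -> total=9
Click 4 (5,4) count=1: revealed 1 new [(5,4)] -> total=10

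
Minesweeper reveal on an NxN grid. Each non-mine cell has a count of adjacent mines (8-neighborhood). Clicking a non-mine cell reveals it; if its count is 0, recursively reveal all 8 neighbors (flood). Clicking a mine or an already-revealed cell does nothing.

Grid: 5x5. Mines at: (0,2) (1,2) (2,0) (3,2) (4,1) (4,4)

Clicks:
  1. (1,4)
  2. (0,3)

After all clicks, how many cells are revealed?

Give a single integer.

Click 1 (1,4) count=0: revealed 8 new [(0,3) (0,4) (1,3) (1,4) (2,3) (2,4) (3,3) (3,4)] -> total=8
Click 2 (0,3) count=2: revealed 0 new [(none)] -> total=8

Answer: 8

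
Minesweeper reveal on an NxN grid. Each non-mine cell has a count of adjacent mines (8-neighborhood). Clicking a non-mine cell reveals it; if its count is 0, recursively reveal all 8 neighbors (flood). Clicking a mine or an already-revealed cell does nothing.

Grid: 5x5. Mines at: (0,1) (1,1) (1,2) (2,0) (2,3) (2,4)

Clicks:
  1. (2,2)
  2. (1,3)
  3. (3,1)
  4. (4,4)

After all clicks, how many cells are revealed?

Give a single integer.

Answer: 12

Derivation:
Click 1 (2,2) count=3: revealed 1 new [(2,2)] -> total=1
Click 2 (1,3) count=3: revealed 1 new [(1,3)] -> total=2
Click 3 (3,1) count=1: revealed 1 new [(3,1)] -> total=3
Click 4 (4,4) count=0: revealed 9 new [(3,0) (3,2) (3,3) (3,4) (4,0) (4,1) (4,2) (4,3) (4,4)] -> total=12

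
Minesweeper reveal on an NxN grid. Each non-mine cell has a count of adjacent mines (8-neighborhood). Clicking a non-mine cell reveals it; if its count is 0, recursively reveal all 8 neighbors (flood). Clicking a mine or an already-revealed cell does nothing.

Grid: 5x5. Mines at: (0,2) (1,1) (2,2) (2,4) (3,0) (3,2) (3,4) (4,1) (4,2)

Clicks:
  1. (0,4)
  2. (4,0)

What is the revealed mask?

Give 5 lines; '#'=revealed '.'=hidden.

Click 1 (0,4) count=0: revealed 4 new [(0,3) (0,4) (1,3) (1,4)] -> total=4
Click 2 (4,0) count=2: revealed 1 new [(4,0)] -> total=5

Answer: ...##
...##
.....
.....
#....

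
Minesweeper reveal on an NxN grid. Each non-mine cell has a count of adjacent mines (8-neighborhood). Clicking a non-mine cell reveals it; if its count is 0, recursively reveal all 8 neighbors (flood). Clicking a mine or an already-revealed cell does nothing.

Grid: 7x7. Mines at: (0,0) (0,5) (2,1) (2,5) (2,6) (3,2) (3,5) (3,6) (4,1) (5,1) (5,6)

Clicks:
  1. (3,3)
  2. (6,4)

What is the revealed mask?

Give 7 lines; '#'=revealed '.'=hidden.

Click 1 (3,3) count=1: revealed 1 new [(3,3)] -> total=1
Click 2 (6,4) count=0: revealed 12 new [(4,2) (4,3) (4,4) (4,5) (5,2) (5,3) (5,4) (5,5) (6,2) (6,3) (6,4) (6,5)] -> total=13

Answer: .......
.......
.......
...#...
..####.
..####.
..####.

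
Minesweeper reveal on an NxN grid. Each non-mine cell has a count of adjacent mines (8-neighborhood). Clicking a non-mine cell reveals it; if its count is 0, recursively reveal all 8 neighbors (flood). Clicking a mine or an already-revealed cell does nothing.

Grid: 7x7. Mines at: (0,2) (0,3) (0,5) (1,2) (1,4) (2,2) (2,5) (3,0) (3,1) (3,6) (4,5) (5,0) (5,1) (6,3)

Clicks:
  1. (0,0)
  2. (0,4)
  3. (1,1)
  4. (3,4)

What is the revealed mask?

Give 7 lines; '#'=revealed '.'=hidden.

Answer: ##..#..
##.....
##.....
....#..
.......
.......
.......

Derivation:
Click 1 (0,0) count=0: revealed 6 new [(0,0) (0,1) (1,0) (1,1) (2,0) (2,1)] -> total=6
Click 2 (0,4) count=3: revealed 1 new [(0,4)] -> total=7
Click 3 (1,1) count=3: revealed 0 new [(none)] -> total=7
Click 4 (3,4) count=2: revealed 1 new [(3,4)] -> total=8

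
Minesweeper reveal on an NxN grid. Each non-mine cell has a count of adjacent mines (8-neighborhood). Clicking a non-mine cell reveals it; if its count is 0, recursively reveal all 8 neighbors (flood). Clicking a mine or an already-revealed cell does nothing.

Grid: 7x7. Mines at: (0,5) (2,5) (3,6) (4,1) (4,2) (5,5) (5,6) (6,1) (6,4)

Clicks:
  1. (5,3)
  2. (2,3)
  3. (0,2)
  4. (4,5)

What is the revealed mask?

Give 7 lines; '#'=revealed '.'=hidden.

Answer: #####..
#####..
#####..
#####..
.....#.
...#...
.......

Derivation:
Click 1 (5,3) count=2: revealed 1 new [(5,3)] -> total=1
Click 2 (2,3) count=0: revealed 20 new [(0,0) (0,1) (0,2) (0,3) (0,4) (1,0) (1,1) (1,2) (1,3) (1,4) (2,0) (2,1) (2,2) (2,3) (2,4) (3,0) (3,1) (3,2) (3,3) (3,4)] -> total=21
Click 3 (0,2) count=0: revealed 0 new [(none)] -> total=21
Click 4 (4,5) count=3: revealed 1 new [(4,5)] -> total=22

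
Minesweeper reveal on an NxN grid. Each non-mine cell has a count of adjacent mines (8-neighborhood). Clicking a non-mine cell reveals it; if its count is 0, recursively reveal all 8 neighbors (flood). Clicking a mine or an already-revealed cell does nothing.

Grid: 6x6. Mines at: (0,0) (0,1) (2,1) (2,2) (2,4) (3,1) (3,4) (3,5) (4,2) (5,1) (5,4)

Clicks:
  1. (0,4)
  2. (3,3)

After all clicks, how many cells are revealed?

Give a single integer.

Answer: 9

Derivation:
Click 1 (0,4) count=0: revealed 8 new [(0,2) (0,3) (0,4) (0,5) (1,2) (1,3) (1,4) (1,5)] -> total=8
Click 2 (3,3) count=4: revealed 1 new [(3,3)] -> total=9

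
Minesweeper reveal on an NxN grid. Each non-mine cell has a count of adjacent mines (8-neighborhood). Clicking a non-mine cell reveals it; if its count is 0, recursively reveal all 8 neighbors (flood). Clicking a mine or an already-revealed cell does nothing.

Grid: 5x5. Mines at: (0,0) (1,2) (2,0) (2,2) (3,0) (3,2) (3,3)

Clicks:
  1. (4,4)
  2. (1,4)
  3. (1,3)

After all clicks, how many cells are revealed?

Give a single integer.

Answer: 7

Derivation:
Click 1 (4,4) count=1: revealed 1 new [(4,4)] -> total=1
Click 2 (1,4) count=0: revealed 6 new [(0,3) (0,4) (1,3) (1,4) (2,3) (2,4)] -> total=7
Click 3 (1,3) count=2: revealed 0 new [(none)] -> total=7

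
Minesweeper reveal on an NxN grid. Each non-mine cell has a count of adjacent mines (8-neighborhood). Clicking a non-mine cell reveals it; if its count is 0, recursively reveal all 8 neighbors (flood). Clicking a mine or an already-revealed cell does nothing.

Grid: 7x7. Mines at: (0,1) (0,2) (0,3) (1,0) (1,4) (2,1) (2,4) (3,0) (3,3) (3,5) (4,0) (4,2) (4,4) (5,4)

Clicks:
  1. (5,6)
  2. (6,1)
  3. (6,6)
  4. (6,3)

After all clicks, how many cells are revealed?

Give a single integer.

Click 1 (5,6) count=0: revealed 6 new [(4,5) (4,6) (5,5) (5,6) (6,5) (6,6)] -> total=6
Click 2 (6,1) count=0: revealed 8 new [(5,0) (5,1) (5,2) (5,3) (6,0) (6,1) (6,2) (6,3)] -> total=14
Click 3 (6,6) count=0: revealed 0 new [(none)] -> total=14
Click 4 (6,3) count=1: revealed 0 new [(none)] -> total=14

Answer: 14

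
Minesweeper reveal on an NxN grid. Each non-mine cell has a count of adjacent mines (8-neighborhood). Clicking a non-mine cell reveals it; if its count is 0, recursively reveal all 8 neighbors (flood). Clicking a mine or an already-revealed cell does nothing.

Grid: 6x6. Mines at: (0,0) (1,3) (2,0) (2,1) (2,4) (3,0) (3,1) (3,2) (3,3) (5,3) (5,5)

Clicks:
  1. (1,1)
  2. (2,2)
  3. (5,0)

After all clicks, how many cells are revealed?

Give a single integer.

Answer: 8

Derivation:
Click 1 (1,1) count=3: revealed 1 new [(1,1)] -> total=1
Click 2 (2,2) count=5: revealed 1 new [(2,2)] -> total=2
Click 3 (5,0) count=0: revealed 6 new [(4,0) (4,1) (4,2) (5,0) (5,1) (5,2)] -> total=8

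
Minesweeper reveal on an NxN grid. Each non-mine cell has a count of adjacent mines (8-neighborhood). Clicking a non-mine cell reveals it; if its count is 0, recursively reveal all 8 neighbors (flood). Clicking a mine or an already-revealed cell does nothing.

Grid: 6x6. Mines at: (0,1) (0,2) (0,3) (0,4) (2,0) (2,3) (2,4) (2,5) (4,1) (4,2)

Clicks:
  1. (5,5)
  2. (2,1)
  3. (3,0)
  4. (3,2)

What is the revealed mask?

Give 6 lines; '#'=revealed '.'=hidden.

Answer: ......
......
.#....
#.####
...###
...###

Derivation:
Click 1 (5,5) count=0: revealed 9 new [(3,3) (3,4) (3,5) (4,3) (4,4) (4,5) (5,3) (5,4) (5,5)] -> total=9
Click 2 (2,1) count=1: revealed 1 new [(2,1)] -> total=10
Click 3 (3,0) count=2: revealed 1 new [(3,0)] -> total=11
Click 4 (3,2) count=3: revealed 1 new [(3,2)] -> total=12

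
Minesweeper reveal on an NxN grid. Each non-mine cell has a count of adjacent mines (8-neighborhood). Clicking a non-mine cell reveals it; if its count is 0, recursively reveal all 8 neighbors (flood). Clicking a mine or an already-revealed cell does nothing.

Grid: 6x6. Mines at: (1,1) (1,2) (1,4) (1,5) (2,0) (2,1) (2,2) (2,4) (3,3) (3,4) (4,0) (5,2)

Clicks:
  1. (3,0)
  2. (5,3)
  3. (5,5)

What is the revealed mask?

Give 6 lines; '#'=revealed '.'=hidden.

Answer: ......
......
......
#.....
...###
...###

Derivation:
Click 1 (3,0) count=3: revealed 1 new [(3,0)] -> total=1
Click 2 (5,3) count=1: revealed 1 new [(5,3)] -> total=2
Click 3 (5,5) count=0: revealed 5 new [(4,3) (4,4) (4,5) (5,4) (5,5)] -> total=7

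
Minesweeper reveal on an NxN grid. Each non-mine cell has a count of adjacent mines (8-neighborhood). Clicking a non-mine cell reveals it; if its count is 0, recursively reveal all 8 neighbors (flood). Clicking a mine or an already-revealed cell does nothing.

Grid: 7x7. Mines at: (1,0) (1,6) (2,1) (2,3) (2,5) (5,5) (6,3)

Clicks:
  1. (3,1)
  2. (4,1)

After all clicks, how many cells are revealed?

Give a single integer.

Click 1 (3,1) count=1: revealed 1 new [(3,1)] -> total=1
Click 2 (4,1) count=0: revealed 17 new [(3,0) (3,2) (3,3) (3,4) (4,0) (4,1) (4,2) (4,3) (4,4) (5,0) (5,1) (5,2) (5,3) (5,4) (6,0) (6,1) (6,2)] -> total=18

Answer: 18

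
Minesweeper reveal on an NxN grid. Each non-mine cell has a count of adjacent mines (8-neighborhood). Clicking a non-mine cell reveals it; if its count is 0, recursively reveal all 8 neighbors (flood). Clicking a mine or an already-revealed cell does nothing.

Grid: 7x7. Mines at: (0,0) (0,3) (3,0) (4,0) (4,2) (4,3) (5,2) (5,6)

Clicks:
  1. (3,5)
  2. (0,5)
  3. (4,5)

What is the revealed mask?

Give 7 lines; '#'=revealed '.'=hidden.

Answer: ....###
.######
.######
.######
....###
.......
.......

Derivation:
Click 1 (3,5) count=0: revealed 24 new [(0,4) (0,5) (0,6) (1,1) (1,2) (1,3) (1,4) (1,5) (1,6) (2,1) (2,2) (2,3) (2,4) (2,5) (2,6) (3,1) (3,2) (3,3) (3,4) (3,5) (3,6) (4,4) (4,5) (4,6)] -> total=24
Click 2 (0,5) count=0: revealed 0 new [(none)] -> total=24
Click 3 (4,5) count=1: revealed 0 new [(none)] -> total=24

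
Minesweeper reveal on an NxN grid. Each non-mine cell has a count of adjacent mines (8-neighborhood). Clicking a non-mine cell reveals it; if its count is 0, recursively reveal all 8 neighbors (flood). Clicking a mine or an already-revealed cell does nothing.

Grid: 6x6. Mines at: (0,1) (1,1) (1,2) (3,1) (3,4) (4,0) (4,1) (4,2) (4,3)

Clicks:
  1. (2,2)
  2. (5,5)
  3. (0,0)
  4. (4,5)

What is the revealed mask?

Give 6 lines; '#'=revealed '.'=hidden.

Click 1 (2,2) count=3: revealed 1 new [(2,2)] -> total=1
Click 2 (5,5) count=0: revealed 4 new [(4,4) (4,5) (5,4) (5,5)] -> total=5
Click 3 (0,0) count=2: revealed 1 new [(0,0)] -> total=6
Click 4 (4,5) count=1: revealed 0 new [(none)] -> total=6

Answer: #.....
......
..#...
......
....##
....##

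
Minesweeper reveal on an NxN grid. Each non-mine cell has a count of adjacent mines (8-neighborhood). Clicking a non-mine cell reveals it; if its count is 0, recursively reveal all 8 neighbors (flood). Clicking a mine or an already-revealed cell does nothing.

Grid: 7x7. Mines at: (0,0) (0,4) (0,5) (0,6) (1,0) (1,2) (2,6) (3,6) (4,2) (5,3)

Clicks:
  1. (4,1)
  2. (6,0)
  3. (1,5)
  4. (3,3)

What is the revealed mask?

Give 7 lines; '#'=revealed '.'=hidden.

Answer: .......
.....#.
##.....
##.#...
##.....
###....
###....

Derivation:
Click 1 (4,1) count=1: revealed 1 new [(4,1)] -> total=1
Click 2 (6,0) count=0: revealed 11 new [(2,0) (2,1) (3,0) (3,1) (4,0) (5,0) (5,1) (5,2) (6,0) (6,1) (6,2)] -> total=12
Click 3 (1,5) count=4: revealed 1 new [(1,5)] -> total=13
Click 4 (3,3) count=1: revealed 1 new [(3,3)] -> total=14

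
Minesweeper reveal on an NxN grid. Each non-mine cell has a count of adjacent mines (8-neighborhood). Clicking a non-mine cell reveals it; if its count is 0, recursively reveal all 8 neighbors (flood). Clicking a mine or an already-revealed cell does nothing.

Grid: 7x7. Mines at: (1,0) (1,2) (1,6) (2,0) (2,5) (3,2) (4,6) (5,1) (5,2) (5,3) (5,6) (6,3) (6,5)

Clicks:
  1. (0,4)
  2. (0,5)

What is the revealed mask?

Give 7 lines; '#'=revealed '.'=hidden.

Click 1 (0,4) count=0: revealed 6 new [(0,3) (0,4) (0,5) (1,3) (1,4) (1,5)] -> total=6
Click 2 (0,5) count=1: revealed 0 new [(none)] -> total=6

Answer: ...###.
...###.
.......
.......
.......
.......
.......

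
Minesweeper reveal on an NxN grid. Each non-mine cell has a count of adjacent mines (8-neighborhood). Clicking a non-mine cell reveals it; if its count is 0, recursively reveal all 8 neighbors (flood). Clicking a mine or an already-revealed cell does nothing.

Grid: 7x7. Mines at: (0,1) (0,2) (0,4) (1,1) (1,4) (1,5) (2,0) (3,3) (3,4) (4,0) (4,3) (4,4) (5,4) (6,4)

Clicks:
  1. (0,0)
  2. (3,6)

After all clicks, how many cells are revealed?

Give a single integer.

Answer: 11

Derivation:
Click 1 (0,0) count=2: revealed 1 new [(0,0)] -> total=1
Click 2 (3,6) count=0: revealed 10 new [(2,5) (2,6) (3,5) (3,6) (4,5) (4,6) (5,5) (5,6) (6,5) (6,6)] -> total=11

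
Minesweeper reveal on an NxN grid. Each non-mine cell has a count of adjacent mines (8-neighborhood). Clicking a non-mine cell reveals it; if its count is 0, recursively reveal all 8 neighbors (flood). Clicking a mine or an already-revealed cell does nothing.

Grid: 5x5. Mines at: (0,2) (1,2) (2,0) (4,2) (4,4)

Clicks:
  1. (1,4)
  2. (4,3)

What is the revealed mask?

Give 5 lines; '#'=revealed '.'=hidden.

Click 1 (1,4) count=0: revealed 8 new [(0,3) (0,4) (1,3) (1,4) (2,3) (2,4) (3,3) (3,4)] -> total=8
Click 2 (4,3) count=2: revealed 1 new [(4,3)] -> total=9

Answer: ...##
...##
...##
...##
...#.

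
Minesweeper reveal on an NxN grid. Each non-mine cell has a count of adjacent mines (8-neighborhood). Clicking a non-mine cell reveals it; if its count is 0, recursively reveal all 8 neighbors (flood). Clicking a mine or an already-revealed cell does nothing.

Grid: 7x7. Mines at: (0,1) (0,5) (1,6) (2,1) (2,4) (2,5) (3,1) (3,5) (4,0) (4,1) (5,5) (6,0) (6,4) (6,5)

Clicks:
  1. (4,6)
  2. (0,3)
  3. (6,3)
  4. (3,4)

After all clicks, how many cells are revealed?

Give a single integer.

Click 1 (4,6) count=2: revealed 1 new [(4,6)] -> total=1
Click 2 (0,3) count=0: revealed 6 new [(0,2) (0,3) (0,4) (1,2) (1,3) (1,4)] -> total=7
Click 3 (6,3) count=1: revealed 1 new [(6,3)] -> total=8
Click 4 (3,4) count=3: revealed 1 new [(3,4)] -> total=9

Answer: 9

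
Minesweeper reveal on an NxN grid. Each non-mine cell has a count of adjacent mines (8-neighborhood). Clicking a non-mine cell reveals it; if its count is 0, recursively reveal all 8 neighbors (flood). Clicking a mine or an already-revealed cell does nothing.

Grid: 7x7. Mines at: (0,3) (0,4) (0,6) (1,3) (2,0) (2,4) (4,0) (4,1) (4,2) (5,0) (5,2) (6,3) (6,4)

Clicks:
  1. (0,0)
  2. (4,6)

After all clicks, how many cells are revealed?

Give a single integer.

Answer: 24

Derivation:
Click 1 (0,0) count=0: revealed 6 new [(0,0) (0,1) (0,2) (1,0) (1,1) (1,2)] -> total=6
Click 2 (4,6) count=0: revealed 18 new [(1,5) (1,6) (2,5) (2,6) (3,3) (3,4) (3,5) (3,6) (4,3) (4,4) (4,5) (4,6) (5,3) (5,4) (5,5) (5,6) (6,5) (6,6)] -> total=24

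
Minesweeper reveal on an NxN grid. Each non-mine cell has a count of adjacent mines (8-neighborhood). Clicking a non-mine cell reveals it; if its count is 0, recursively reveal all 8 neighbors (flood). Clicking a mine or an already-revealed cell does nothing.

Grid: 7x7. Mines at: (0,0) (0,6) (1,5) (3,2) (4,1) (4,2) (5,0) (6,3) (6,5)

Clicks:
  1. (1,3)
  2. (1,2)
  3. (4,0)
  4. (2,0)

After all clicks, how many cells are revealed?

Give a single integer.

Answer: 17

Derivation:
Click 1 (1,3) count=0: revealed 12 new [(0,1) (0,2) (0,3) (0,4) (1,1) (1,2) (1,3) (1,4) (2,1) (2,2) (2,3) (2,4)] -> total=12
Click 2 (1,2) count=0: revealed 0 new [(none)] -> total=12
Click 3 (4,0) count=2: revealed 1 new [(4,0)] -> total=13
Click 4 (2,0) count=0: revealed 4 new [(1,0) (2,0) (3,0) (3,1)] -> total=17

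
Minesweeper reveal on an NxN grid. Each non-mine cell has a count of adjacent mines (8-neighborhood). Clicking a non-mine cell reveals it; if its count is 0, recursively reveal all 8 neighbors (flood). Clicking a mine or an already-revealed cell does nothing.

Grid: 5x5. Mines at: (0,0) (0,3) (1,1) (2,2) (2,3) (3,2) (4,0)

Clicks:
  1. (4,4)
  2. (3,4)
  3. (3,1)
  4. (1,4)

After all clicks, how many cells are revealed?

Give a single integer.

Answer: 6

Derivation:
Click 1 (4,4) count=0: revealed 4 new [(3,3) (3,4) (4,3) (4,4)] -> total=4
Click 2 (3,4) count=1: revealed 0 new [(none)] -> total=4
Click 3 (3,1) count=3: revealed 1 new [(3,1)] -> total=5
Click 4 (1,4) count=2: revealed 1 new [(1,4)] -> total=6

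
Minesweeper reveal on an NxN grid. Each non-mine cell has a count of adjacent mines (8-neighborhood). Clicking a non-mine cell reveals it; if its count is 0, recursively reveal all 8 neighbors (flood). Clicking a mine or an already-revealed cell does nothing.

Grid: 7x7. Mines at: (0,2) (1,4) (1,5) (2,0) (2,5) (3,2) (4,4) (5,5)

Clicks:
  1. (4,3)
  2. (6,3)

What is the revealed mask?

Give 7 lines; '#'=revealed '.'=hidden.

Answer: .......
.......
.......
##.....
####...
#####..
#####..

Derivation:
Click 1 (4,3) count=2: revealed 1 new [(4,3)] -> total=1
Click 2 (6,3) count=0: revealed 15 new [(3,0) (3,1) (4,0) (4,1) (4,2) (5,0) (5,1) (5,2) (5,3) (5,4) (6,0) (6,1) (6,2) (6,3) (6,4)] -> total=16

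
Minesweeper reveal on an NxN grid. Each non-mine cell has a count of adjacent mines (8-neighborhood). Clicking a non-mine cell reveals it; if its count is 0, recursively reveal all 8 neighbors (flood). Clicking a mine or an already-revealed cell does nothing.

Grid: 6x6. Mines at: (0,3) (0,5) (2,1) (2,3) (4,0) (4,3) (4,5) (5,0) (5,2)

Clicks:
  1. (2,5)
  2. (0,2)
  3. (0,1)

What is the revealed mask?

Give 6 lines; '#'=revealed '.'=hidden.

Answer: ###...
###.##
....##
....##
......
......

Derivation:
Click 1 (2,5) count=0: revealed 6 new [(1,4) (1,5) (2,4) (2,5) (3,4) (3,5)] -> total=6
Click 2 (0,2) count=1: revealed 1 new [(0,2)] -> total=7
Click 3 (0,1) count=0: revealed 5 new [(0,0) (0,1) (1,0) (1,1) (1,2)] -> total=12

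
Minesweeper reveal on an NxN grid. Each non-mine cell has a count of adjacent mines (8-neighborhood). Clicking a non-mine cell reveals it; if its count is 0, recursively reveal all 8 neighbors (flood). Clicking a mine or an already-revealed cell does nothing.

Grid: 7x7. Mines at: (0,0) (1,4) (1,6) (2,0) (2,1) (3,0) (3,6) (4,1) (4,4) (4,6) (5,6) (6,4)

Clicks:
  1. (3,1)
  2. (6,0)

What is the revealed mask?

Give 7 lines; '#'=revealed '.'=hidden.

Click 1 (3,1) count=4: revealed 1 new [(3,1)] -> total=1
Click 2 (6,0) count=0: revealed 8 new [(5,0) (5,1) (5,2) (5,3) (6,0) (6,1) (6,2) (6,3)] -> total=9

Answer: .......
.......
.......
.#.....
.......
####...
####...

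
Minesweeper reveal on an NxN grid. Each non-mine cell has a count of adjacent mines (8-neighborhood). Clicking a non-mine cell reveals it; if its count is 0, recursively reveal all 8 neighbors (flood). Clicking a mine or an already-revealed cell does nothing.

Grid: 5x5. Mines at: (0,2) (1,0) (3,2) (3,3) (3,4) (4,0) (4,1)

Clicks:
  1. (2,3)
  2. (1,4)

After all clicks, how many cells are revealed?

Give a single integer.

Answer: 6

Derivation:
Click 1 (2,3) count=3: revealed 1 new [(2,3)] -> total=1
Click 2 (1,4) count=0: revealed 5 new [(0,3) (0,4) (1,3) (1,4) (2,4)] -> total=6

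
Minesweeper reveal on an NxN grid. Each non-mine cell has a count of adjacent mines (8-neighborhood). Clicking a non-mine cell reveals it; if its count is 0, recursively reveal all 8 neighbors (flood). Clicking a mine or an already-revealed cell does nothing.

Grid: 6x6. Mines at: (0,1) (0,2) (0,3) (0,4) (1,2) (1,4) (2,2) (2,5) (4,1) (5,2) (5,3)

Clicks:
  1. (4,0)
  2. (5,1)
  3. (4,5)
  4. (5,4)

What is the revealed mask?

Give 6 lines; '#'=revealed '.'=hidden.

Click 1 (4,0) count=1: revealed 1 new [(4,0)] -> total=1
Click 2 (5,1) count=2: revealed 1 new [(5,1)] -> total=2
Click 3 (4,5) count=0: revealed 6 new [(3,4) (3,5) (4,4) (4,5) (5,4) (5,5)] -> total=8
Click 4 (5,4) count=1: revealed 0 new [(none)] -> total=8

Answer: ......
......
......
....##
#...##
.#..##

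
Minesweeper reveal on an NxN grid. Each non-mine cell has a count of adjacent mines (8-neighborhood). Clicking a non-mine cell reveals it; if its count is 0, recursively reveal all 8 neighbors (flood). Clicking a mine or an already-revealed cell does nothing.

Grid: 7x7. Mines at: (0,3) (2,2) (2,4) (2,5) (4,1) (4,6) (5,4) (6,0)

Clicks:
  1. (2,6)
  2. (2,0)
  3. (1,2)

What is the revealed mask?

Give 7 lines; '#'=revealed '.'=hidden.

Answer: ###....
###....
##....#
##.....
.......
.......
.......

Derivation:
Click 1 (2,6) count=1: revealed 1 new [(2,6)] -> total=1
Click 2 (2,0) count=0: revealed 10 new [(0,0) (0,1) (0,2) (1,0) (1,1) (1,2) (2,0) (2,1) (3,0) (3,1)] -> total=11
Click 3 (1,2) count=2: revealed 0 new [(none)] -> total=11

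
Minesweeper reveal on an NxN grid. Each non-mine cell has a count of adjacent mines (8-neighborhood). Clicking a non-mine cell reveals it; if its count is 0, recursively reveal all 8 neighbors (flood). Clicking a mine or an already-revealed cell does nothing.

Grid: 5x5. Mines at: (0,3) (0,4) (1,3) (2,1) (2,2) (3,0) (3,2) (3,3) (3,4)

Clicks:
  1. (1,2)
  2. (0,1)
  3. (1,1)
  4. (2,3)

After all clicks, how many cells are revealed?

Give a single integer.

Click 1 (1,2) count=4: revealed 1 new [(1,2)] -> total=1
Click 2 (0,1) count=0: revealed 5 new [(0,0) (0,1) (0,2) (1,0) (1,1)] -> total=6
Click 3 (1,1) count=2: revealed 0 new [(none)] -> total=6
Click 4 (2,3) count=5: revealed 1 new [(2,3)] -> total=7

Answer: 7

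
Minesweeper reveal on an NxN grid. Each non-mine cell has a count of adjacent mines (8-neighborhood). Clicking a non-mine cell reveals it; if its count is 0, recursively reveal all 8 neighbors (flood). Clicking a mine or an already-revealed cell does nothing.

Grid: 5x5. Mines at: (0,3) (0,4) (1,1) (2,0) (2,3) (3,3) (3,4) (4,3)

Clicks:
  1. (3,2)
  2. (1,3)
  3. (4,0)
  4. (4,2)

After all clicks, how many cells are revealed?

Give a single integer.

Answer: 7

Derivation:
Click 1 (3,2) count=3: revealed 1 new [(3,2)] -> total=1
Click 2 (1,3) count=3: revealed 1 new [(1,3)] -> total=2
Click 3 (4,0) count=0: revealed 5 new [(3,0) (3,1) (4,0) (4,1) (4,2)] -> total=7
Click 4 (4,2) count=2: revealed 0 new [(none)] -> total=7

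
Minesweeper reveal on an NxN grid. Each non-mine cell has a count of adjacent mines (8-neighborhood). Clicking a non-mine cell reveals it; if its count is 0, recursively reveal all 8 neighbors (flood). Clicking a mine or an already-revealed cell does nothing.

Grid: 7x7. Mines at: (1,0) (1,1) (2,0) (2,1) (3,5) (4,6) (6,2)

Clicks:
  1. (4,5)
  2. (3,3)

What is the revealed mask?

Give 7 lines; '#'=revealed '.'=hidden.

Click 1 (4,5) count=2: revealed 1 new [(4,5)] -> total=1
Click 2 (3,3) count=0: revealed 38 new [(0,2) (0,3) (0,4) (0,5) (0,6) (1,2) (1,3) (1,4) (1,5) (1,6) (2,2) (2,3) (2,4) (2,5) (2,6) (3,0) (3,1) (3,2) (3,3) (3,4) (4,0) (4,1) (4,2) (4,3) (4,4) (5,0) (5,1) (5,2) (5,3) (5,4) (5,5) (5,6) (6,0) (6,1) (6,3) (6,4) (6,5) (6,6)] -> total=39

Answer: ..#####
..#####
..#####
#####..
######.
#######
##.####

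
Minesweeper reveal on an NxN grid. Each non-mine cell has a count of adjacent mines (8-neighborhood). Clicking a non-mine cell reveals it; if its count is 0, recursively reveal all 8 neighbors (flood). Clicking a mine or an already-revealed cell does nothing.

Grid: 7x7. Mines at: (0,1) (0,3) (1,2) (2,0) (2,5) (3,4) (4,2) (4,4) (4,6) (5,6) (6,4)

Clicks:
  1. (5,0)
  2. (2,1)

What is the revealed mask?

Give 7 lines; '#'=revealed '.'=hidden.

Answer: .......
.......
.#.....
##.....
##.....
####...
####...

Derivation:
Click 1 (5,0) count=0: revealed 12 new [(3,0) (3,1) (4,0) (4,1) (5,0) (5,1) (5,2) (5,3) (6,0) (6,1) (6,2) (6,3)] -> total=12
Click 2 (2,1) count=2: revealed 1 new [(2,1)] -> total=13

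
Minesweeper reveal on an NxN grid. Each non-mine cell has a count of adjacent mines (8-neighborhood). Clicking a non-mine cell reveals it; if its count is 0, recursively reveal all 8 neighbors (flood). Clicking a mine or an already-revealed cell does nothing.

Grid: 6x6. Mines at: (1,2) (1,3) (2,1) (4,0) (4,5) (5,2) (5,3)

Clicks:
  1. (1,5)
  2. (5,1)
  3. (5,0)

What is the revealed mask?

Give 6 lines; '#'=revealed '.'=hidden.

Click 1 (1,5) count=0: revealed 8 new [(0,4) (0,5) (1,4) (1,5) (2,4) (2,5) (3,4) (3,5)] -> total=8
Click 2 (5,1) count=2: revealed 1 new [(5,1)] -> total=9
Click 3 (5,0) count=1: revealed 1 new [(5,0)] -> total=10

Answer: ....##
....##
....##
....##
......
##....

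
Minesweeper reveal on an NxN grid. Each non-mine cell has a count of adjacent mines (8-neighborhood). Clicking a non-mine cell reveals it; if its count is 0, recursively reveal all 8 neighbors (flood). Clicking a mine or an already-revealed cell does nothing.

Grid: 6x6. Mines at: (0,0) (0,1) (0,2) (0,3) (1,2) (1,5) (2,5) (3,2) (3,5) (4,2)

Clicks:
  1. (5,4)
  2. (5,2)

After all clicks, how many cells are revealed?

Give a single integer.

Click 1 (5,4) count=0: revealed 6 new [(4,3) (4,4) (4,5) (5,3) (5,4) (5,5)] -> total=6
Click 2 (5,2) count=1: revealed 1 new [(5,2)] -> total=7

Answer: 7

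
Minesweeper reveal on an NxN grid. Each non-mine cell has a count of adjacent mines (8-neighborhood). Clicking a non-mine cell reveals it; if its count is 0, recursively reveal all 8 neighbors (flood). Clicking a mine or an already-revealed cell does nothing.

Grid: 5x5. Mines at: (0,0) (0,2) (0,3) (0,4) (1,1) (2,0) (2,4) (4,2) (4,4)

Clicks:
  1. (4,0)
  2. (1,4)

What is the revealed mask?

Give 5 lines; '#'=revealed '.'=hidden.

Answer: .....
....#
.....
##...
##...

Derivation:
Click 1 (4,0) count=0: revealed 4 new [(3,0) (3,1) (4,0) (4,1)] -> total=4
Click 2 (1,4) count=3: revealed 1 new [(1,4)] -> total=5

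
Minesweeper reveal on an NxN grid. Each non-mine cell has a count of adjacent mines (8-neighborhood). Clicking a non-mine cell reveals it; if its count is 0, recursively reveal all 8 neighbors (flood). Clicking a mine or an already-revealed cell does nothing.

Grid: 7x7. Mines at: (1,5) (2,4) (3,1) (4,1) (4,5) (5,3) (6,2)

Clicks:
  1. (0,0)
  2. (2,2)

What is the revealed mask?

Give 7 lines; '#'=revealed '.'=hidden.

Click 1 (0,0) count=0: revealed 14 new [(0,0) (0,1) (0,2) (0,3) (0,4) (1,0) (1,1) (1,2) (1,3) (1,4) (2,0) (2,1) (2,2) (2,3)] -> total=14
Click 2 (2,2) count=1: revealed 0 new [(none)] -> total=14

Answer: #####..
#####..
####...
.......
.......
.......
.......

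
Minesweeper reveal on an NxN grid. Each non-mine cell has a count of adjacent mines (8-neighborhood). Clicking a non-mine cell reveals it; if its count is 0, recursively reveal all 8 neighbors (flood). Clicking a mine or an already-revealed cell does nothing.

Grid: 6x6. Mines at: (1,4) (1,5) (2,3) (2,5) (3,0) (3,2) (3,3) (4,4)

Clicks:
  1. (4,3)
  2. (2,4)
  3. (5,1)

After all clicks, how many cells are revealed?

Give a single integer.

Answer: 9

Derivation:
Click 1 (4,3) count=3: revealed 1 new [(4,3)] -> total=1
Click 2 (2,4) count=5: revealed 1 new [(2,4)] -> total=2
Click 3 (5,1) count=0: revealed 7 new [(4,0) (4,1) (4,2) (5,0) (5,1) (5,2) (5,3)] -> total=9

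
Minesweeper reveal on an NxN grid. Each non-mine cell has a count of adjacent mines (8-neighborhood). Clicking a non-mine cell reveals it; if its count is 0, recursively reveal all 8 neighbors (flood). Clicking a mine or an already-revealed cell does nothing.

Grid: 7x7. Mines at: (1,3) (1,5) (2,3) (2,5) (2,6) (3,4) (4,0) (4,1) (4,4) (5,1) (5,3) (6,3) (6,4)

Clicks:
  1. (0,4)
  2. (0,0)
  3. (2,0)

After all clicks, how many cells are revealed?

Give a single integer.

Click 1 (0,4) count=2: revealed 1 new [(0,4)] -> total=1
Click 2 (0,0) count=0: revealed 12 new [(0,0) (0,1) (0,2) (1,0) (1,1) (1,2) (2,0) (2,1) (2,2) (3,0) (3,1) (3,2)] -> total=13
Click 3 (2,0) count=0: revealed 0 new [(none)] -> total=13

Answer: 13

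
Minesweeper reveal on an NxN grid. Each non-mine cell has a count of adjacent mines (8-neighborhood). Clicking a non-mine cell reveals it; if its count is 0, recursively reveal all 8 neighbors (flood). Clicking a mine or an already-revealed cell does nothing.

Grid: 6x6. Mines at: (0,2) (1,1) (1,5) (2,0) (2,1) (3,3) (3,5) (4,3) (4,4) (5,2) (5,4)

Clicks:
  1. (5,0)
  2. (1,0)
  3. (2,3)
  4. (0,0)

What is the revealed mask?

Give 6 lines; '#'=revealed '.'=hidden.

Click 1 (5,0) count=0: revealed 6 new [(3,0) (3,1) (4,0) (4,1) (5,0) (5,1)] -> total=6
Click 2 (1,0) count=3: revealed 1 new [(1,0)] -> total=7
Click 3 (2,3) count=1: revealed 1 new [(2,3)] -> total=8
Click 4 (0,0) count=1: revealed 1 new [(0,0)] -> total=9

Answer: #.....
#.....
...#..
##....
##....
##....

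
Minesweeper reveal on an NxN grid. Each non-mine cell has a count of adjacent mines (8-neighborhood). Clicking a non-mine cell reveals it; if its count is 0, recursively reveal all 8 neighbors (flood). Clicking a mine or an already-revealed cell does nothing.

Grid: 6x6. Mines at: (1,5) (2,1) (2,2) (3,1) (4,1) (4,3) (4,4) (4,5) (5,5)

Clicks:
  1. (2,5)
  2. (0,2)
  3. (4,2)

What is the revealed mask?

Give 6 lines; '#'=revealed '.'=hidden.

Answer: #####.
#####.
.....#
......
..#...
......

Derivation:
Click 1 (2,5) count=1: revealed 1 new [(2,5)] -> total=1
Click 2 (0,2) count=0: revealed 10 new [(0,0) (0,1) (0,2) (0,3) (0,4) (1,0) (1,1) (1,2) (1,3) (1,4)] -> total=11
Click 3 (4,2) count=3: revealed 1 new [(4,2)] -> total=12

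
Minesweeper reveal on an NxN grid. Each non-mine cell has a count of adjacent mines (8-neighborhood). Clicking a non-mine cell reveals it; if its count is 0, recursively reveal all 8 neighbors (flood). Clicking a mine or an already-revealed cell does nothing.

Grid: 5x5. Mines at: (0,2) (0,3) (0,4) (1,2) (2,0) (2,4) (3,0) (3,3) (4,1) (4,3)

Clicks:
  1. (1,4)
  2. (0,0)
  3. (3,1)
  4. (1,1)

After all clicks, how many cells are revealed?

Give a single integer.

Click 1 (1,4) count=3: revealed 1 new [(1,4)] -> total=1
Click 2 (0,0) count=0: revealed 4 new [(0,0) (0,1) (1,0) (1,1)] -> total=5
Click 3 (3,1) count=3: revealed 1 new [(3,1)] -> total=6
Click 4 (1,1) count=3: revealed 0 new [(none)] -> total=6

Answer: 6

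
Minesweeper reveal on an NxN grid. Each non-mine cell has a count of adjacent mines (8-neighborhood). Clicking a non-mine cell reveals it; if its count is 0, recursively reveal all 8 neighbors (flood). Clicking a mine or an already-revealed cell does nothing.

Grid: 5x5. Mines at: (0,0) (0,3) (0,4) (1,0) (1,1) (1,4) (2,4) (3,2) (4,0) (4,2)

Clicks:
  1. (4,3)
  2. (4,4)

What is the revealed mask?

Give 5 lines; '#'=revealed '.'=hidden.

Answer: .....
.....
.....
...##
...##

Derivation:
Click 1 (4,3) count=2: revealed 1 new [(4,3)] -> total=1
Click 2 (4,4) count=0: revealed 3 new [(3,3) (3,4) (4,4)] -> total=4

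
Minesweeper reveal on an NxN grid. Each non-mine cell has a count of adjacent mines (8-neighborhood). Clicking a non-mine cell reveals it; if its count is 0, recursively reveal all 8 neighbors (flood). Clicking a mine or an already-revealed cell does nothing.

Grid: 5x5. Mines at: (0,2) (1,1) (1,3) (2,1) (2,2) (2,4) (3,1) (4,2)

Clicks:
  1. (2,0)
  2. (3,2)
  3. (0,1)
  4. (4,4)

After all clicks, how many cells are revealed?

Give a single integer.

Answer: 7

Derivation:
Click 1 (2,0) count=3: revealed 1 new [(2,0)] -> total=1
Click 2 (3,2) count=4: revealed 1 new [(3,2)] -> total=2
Click 3 (0,1) count=2: revealed 1 new [(0,1)] -> total=3
Click 4 (4,4) count=0: revealed 4 new [(3,3) (3,4) (4,3) (4,4)] -> total=7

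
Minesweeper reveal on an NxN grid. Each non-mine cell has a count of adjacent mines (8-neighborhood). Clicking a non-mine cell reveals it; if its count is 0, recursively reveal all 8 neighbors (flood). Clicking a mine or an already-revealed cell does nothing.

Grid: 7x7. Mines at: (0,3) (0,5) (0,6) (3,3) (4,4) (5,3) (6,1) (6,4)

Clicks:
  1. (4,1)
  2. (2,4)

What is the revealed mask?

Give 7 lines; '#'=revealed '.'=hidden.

Click 1 (4,1) count=0: revealed 18 new [(0,0) (0,1) (0,2) (1,0) (1,1) (1,2) (2,0) (2,1) (2,2) (3,0) (3,1) (3,2) (4,0) (4,1) (4,2) (5,0) (5,1) (5,2)] -> total=18
Click 2 (2,4) count=1: revealed 1 new [(2,4)] -> total=19

Answer: ###....
###....
###.#..
###....
###....
###....
.......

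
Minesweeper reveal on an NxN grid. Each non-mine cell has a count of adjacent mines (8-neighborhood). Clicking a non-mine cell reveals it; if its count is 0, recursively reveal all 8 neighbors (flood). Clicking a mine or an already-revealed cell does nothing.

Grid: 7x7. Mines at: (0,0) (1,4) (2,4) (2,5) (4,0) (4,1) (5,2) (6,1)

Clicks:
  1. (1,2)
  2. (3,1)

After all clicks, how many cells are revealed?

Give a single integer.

Answer: 15

Derivation:
Click 1 (1,2) count=0: revealed 15 new [(0,1) (0,2) (0,3) (1,0) (1,1) (1,2) (1,3) (2,0) (2,1) (2,2) (2,3) (3,0) (3,1) (3,2) (3,3)] -> total=15
Click 2 (3,1) count=2: revealed 0 new [(none)] -> total=15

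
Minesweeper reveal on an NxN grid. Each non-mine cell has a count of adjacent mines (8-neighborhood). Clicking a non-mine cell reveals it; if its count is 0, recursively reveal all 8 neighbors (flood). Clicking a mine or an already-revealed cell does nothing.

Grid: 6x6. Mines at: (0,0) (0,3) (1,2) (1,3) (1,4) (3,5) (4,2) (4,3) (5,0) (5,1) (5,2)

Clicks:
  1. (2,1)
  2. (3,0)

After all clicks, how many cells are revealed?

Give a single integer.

Click 1 (2,1) count=1: revealed 1 new [(2,1)] -> total=1
Click 2 (3,0) count=0: revealed 7 new [(1,0) (1,1) (2,0) (3,0) (3,1) (4,0) (4,1)] -> total=8

Answer: 8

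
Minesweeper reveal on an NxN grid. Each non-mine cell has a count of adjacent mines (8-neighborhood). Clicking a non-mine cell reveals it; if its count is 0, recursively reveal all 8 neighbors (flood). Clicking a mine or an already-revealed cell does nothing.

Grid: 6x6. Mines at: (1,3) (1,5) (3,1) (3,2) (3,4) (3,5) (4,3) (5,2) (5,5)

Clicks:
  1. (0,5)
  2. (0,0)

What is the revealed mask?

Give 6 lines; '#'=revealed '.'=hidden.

Answer: ###..#
###...
###...
......
......
......

Derivation:
Click 1 (0,5) count=1: revealed 1 new [(0,5)] -> total=1
Click 2 (0,0) count=0: revealed 9 new [(0,0) (0,1) (0,2) (1,0) (1,1) (1,2) (2,0) (2,1) (2,2)] -> total=10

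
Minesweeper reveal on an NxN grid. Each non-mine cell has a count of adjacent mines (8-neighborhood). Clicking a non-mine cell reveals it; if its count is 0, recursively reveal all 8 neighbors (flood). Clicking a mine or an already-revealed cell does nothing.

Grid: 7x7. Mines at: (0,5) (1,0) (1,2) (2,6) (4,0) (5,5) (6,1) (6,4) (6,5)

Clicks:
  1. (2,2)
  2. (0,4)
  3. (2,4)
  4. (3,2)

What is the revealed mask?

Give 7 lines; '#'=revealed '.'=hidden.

Click 1 (2,2) count=1: revealed 1 new [(2,2)] -> total=1
Click 2 (0,4) count=1: revealed 1 new [(0,4)] -> total=2
Click 3 (2,4) count=0: revealed 21 new [(1,3) (1,4) (1,5) (2,1) (2,3) (2,4) (2,5) (3,1) (3,2) (3,3) (3,4) (3,5) (4,1) (4,2) (4,3) (4,4) (4,5) (5,1) (5,2) (5,3) (5,4)] -> total=23
Click 4 (3,2) count=0: revealed 0 new [(none)] -> total=23

Answer: ....#..
...###.
.#####.
.#####.
.#####.
.####..
.......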